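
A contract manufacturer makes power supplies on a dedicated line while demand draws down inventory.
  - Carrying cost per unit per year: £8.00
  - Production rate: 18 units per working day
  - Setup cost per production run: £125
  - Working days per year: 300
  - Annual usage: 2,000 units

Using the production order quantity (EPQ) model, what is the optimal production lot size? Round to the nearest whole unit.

d = 2,000/300 = 6.6667 units/day;  effective holding cost H(1 − d/p) = 8·(1 − 6.6667/18) = 5.03704
Q* = √(2DS / H_eff) = √(2·2,000·125 / 5.03704) ≈ 315.06

315 units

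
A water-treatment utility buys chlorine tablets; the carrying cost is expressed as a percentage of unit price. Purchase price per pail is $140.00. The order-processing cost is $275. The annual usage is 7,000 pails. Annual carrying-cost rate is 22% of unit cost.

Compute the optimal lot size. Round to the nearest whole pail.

Carrying cost H = $140 × 22% = $30.8000/pail/yr
2DS/H = 2·7,000·275/30.8 = 125,000.00
EOQ = √125,000.00 ≈ 353.55

354 pails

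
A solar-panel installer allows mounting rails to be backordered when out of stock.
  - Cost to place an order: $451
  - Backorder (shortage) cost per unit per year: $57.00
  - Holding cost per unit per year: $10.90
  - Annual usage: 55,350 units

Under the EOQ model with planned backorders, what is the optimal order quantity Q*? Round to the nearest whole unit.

2,336 units

Q* = √(2DS/H) · √((H + b)/b)
   = √(2 × 55,350 × 451 / 10.9) · √((10.9 + 57) / 57)
   = 2,140.173 × 1.0914 ≈ 2,335.86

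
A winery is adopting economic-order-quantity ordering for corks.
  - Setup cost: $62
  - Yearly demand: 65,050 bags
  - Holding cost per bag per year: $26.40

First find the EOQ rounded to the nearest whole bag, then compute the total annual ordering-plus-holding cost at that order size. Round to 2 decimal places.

$14,592.73

Optimal lot size Q* = (2 × 65,050 × $62 / $26.4)^½ ≈ 552.75 → Q = 553 bags
Orders/yr = 65,050/553 = 117.631; ordering cost = 117.631 × $62 = $7,293.13
Average inventory = 553/2 = 276.5; holding cost = 276.5 × $26.4 = $7,299.60
Total = $7,293.13 + $7,299.60 = $14,592.73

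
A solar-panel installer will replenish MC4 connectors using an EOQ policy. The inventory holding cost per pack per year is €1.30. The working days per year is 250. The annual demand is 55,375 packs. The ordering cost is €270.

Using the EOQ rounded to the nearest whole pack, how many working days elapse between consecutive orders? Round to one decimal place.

Optimal lot size Q* = (2 × 55,375 × €270 / €1.3)^½ ≈ 4,796.03 → Q = 4,796 packs
Days between orders = 250 / (D/Q) = 250 / 11.546 ≈ 21.652

21.7 days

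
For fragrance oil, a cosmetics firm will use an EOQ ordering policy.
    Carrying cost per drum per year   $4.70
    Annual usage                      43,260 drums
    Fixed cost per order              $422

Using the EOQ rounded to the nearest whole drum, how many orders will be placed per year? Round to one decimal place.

2DS/H = 2·43,260·422/4.7 = 7,768,391.49
EOQ = √7,768,391.49 ≈ 2,787.18 → Q = 2,787
N = D/Q = 43,260/2,787 ≈ 15.522 orders/yr

15.5 orders per year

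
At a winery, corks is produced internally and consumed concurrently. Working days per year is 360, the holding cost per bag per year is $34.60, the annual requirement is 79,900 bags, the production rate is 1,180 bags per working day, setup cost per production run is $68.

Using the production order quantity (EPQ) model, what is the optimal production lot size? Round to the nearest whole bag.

d = 79,900/360 = 221.9444 bags/day;  effective holding cost H(1 − d/p) = 34.6·(1 − 221.9444/1180) = 28.09214
Q* = √(2DS / H_eff) = √(2·79,900·68 / 28.09214) ≈ 621.94

622 bags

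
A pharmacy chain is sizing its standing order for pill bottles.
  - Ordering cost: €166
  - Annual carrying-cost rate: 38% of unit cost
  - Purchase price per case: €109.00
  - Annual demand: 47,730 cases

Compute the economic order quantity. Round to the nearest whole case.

H = i·C = 0.38 × €109 = €41.4200 per case-year
EOQ = √(2DS/H) = √(2 × 47,730 × 166 / 41.42)
    = √(382,577.50) ≈ 618.53

619 cases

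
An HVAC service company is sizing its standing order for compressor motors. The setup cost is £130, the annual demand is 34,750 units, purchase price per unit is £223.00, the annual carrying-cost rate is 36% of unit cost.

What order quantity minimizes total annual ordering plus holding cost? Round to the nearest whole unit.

335 units

Holding cost per unit per year: H = 36% × £223 = £80.2800
EOQ = √(2DS/H) = √(2 × 34,750 × 130 / 80.28)
    = √(112,543.60) ≈ 335.48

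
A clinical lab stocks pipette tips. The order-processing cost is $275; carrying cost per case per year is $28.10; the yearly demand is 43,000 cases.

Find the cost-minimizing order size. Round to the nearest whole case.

917 cases

EOQ = √(2DS/H) = √(2 × 43,000 × 275 / 28.1)
    = √(841,637.01) ≈ 917.41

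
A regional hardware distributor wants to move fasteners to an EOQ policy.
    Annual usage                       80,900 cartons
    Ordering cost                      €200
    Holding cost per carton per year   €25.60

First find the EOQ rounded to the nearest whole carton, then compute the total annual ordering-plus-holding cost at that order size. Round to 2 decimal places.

EOQ = √(2DS/H) = √(2 × 80,900 × 200 / 25.6)
    = √(1,264,062.50) ≈ 1,124.31 → Q = 1,124 cartons
Annual ordering cost = (D/Q)·S = (80,900/1,124) × 200 = €14,395.02
Annual holding cost  = (Q/2)·H = (1,124/2) × 25.6 = €14,387.20
Total = €14,395.02 + €14,387.20 = €28,782.22

€28,782.22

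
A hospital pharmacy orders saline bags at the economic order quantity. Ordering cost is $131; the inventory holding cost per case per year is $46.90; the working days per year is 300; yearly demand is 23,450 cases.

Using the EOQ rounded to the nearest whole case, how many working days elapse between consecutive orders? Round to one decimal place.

Q* = √(2·D·S / H) = √(2·23,450·131 / 46.9) = √131,000.0 ≈ 361.94 → Q = 362 cases
Days between orders = 300 / (D/Q) = 300 / 64.779 ≈ 4.631

4.6 days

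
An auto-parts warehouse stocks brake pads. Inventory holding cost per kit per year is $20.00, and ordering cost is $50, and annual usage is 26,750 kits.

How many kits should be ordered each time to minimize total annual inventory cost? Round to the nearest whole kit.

366 kits

Optimal lot size Q* = (2 × 26,750 × $50 / $20)^½ ≈ 365.72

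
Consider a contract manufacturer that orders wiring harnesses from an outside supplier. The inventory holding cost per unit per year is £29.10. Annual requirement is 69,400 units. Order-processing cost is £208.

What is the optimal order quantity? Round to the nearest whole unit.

996 units

Q* = √(2·D·S / H) = √(2·69,400·208 / 29.1) = √992,110.0 ≈ 996.05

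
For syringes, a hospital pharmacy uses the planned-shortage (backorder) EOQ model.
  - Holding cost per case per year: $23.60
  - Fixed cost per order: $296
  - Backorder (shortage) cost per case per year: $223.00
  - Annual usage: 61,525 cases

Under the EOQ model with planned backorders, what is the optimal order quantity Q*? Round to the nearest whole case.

Q* = √(2DS/H) · √((H + b)/b)
   = √(2 × 61,525 × 296 / 23.6) · √((23.6 + 223) / 223)
   = 1,242.312 × 1.0516 ≈ 1,306.40

1,306 cases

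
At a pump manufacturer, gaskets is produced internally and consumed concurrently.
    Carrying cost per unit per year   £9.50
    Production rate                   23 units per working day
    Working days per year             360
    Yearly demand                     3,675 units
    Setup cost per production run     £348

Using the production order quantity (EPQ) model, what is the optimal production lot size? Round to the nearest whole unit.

696 units

Daily demand d = 3,675/360 = 10.208; p = 23; 1 − d/p = 0.55616
EPQ = √(2DS / (H(1 − d/p)))
    = √(2 × 3,675 × 348 / (9.5 × 0.55616)) ≈ 695.78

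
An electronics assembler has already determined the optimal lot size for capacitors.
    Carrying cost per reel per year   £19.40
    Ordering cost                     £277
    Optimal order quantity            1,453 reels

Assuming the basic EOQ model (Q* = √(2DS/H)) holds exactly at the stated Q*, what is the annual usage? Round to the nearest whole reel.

73,930 reels per year

EOQ relation: Q² = 2DS/H, so rearrange for the unknown.
D = Q²H / (2S) = 1,453² × 19.4 / (2 × 277) = 73,930.42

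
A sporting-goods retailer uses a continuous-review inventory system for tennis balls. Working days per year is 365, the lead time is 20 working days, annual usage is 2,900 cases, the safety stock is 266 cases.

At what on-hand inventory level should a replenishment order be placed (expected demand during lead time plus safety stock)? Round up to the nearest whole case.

425 cases

Daily demand d = 2,900 / 365 = 7.945 cases/day
Demand during lead time = 7.945 × 20 = 158.90
Reorder point = 158.90 + 266 = 424.90 → round up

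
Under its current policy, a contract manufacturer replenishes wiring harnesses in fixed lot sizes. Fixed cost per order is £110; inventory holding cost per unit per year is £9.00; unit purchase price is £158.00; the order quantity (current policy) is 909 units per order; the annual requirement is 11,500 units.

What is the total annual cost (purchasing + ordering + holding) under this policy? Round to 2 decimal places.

Ordering: D/Q × S = 11,500/909 × £110 = £1,391.64
Holding:  Q/2 × H = 909/2 × £9 = £4,090.50
Purchase cost = D·C = 11,500 × 158 = £1,817,000.00
Total = £1,391.64 + £4,090.50 + £1,817,000.00 = £1,822,482.14

£1,822,482.14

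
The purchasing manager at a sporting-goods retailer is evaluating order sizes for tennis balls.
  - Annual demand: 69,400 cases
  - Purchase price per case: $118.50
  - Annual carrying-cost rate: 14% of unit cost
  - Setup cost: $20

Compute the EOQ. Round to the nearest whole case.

409 cases

Carrying cost H = $118.5 × 14% = $16.5900/case/yr
Optimal lot size Q* = (2 × 69,400 × $20 / $16.59)^½ ≈ 409.06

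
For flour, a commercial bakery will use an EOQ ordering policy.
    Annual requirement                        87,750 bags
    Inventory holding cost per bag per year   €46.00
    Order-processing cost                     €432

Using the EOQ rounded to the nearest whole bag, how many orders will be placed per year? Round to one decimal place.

68.3 orders per year

2DS/H = 2·87,750·432/46 = 1,648,173.91
EOQ = √1,648,173.91 ≈ 1,283.81 → Q = 1,284
Orders per year = D/Q = 87,750 / 1,284 = 68.341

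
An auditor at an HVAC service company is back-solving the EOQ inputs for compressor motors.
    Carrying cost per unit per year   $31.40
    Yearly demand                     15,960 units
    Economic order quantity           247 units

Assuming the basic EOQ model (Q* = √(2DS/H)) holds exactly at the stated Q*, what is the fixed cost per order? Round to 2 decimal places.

Since Q* = (2DS/H)^½, squaring gives Q*²·H = 2DS.
S = Q²H / (2D) = 247² × 31.4 / (2 × 15,960) = 60.0151

$60.02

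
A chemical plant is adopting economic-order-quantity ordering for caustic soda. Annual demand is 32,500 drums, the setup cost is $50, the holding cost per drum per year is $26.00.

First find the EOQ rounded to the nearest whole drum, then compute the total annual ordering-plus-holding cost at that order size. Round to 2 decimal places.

$9,192.40

Q* = √(2·D·S / H) = √(2·32,500·50 / 26) = √125,000.0 ≈ 353.55 → Q = 354 drums
Ordering: D/Q × S = 32,500/354 × $50 = $4,590.40
Holding:  Q/2 × H = 354/2 × $26 = $4,602.00
Total = $4,590.40 + $4,602.00 = $9,192.40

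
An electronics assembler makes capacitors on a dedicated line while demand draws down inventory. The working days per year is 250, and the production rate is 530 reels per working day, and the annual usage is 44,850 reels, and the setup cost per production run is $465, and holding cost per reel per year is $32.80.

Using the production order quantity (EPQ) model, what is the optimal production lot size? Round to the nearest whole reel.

1,386 reels

Daily demand d = 44,850/250 = 179.400; p = 530; 1 − d/p = 0.66151
EPQ = √(2DS / (H(1 − d/p)))
    = √(2 × 44,850 × 465 / (32.8 × 0.66151)) ≈ 1,386.49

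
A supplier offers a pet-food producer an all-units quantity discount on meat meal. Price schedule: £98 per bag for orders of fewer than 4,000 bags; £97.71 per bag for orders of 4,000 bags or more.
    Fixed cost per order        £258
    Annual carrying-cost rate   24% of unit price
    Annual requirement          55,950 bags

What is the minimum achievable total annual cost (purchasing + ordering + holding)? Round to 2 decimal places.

£5,509,158.15

H₁ = 24%×£98 = £23.5200;  H₂ = 24%×£97.71 = £23.4504
EOQ₁ = √(2×55,950×258/23.5200) = 1,107.91  (< 4,000, feasible at tier 1)
EOQ₂ = √(2×55,950×258/23.4504) = 1,109.56  (< 4,000 → use Q = 4,000 at tier-2 price)
TC(tier 1 (EOQ₁), Q≈1,107.9) = £5,509,158.15
TC(tier 2, Q≈4,000.0) = £5,517,384.08
Minimum at tier 1 (EOQ₁): £5,509,158.15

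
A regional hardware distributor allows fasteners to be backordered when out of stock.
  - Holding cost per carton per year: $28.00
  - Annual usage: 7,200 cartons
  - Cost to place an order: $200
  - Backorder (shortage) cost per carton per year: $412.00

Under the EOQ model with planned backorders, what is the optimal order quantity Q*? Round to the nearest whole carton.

Basic EOQ = √(2·7,200·200/28) = 320.713
Backorder adjustment √((H+b)/b) = √((28+412)/412) = 1.0334
Q* = 320.713 × 1.0334 ≈ 331.43

331 cartons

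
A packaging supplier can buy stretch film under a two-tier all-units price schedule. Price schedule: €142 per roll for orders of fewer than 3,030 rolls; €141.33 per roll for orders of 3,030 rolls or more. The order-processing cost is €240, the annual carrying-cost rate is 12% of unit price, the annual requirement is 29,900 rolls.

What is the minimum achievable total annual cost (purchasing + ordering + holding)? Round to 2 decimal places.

€4,253,829.11

H₁ = 12%×€142 = €17.0400;  H₂ = 12%×€141.33 = €16.9596
EOQ₁ = √(2×29,900×240/17.0400) = 917.74  (< 3,030, feasible at tier 1)
EOQ₂ = √(2×29,900×240/16.9596) = 919.92  (< 3,030 → use Q = 3,030 at tier-2 price)
TC(tier 1 (EOQ₁), Q≈917.7) = €4,261,438.35
TC(tier 2, Q≈3,030.0) = €4,253,829.11
Minimum at tier 2: €4,253,829.11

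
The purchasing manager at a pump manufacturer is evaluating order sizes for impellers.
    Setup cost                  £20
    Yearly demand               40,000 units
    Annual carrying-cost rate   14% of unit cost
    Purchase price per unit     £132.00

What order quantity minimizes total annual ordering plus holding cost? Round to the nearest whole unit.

Holding cost per unit per year: H = 14% × £132 = £18.4800
Q* = √(2·D·S / H) = √(2·40,000·20 / 18.48) = √86,580.1 ≈ 294.24

294 units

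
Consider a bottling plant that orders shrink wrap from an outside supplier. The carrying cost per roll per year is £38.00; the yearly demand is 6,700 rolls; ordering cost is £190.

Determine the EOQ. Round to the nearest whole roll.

2DS/H = 2·6,700·190/38 = 67,000.00
EOQ = √67,000.00 ≈ 258.84

259 rolls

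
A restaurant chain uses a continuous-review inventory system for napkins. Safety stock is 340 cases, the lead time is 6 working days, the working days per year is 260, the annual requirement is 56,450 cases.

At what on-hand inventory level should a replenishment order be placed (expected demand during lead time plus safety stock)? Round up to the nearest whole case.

Daily demand d = 56,450 / 260 = 217.115 cases/day
Demand during lead time = 217.115 × 6 = 1,302.69
Reorder point = 1,302.69 + 340 = 1,642.69 → round up

1,643 cases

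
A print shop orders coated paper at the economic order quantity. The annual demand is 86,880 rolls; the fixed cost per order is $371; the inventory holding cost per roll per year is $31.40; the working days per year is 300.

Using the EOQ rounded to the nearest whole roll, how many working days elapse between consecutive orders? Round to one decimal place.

Optimal lot size Q* = (2 × 86,880 × $371 / $31.4)^½ ≈ 1,432.84 → Q = 1,433 rolls
Days between orders = 300 / (D/Q) = 300 / 60.628 ≈ 4.948

4.9 days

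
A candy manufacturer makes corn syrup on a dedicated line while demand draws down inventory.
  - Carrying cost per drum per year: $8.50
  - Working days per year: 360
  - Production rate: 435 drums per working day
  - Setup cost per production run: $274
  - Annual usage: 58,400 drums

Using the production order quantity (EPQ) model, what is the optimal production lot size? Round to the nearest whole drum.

2,450 drums

d = 58,400/360 = 162.2222 drums/day;  effective holding cost H(1 − d/p) = 8.5·(1 − 162.2222/435) = 5.33014
Q* = √(2DS / H_eff) = √(2·58,400·274 / 5.33014) ≈ 2,450.35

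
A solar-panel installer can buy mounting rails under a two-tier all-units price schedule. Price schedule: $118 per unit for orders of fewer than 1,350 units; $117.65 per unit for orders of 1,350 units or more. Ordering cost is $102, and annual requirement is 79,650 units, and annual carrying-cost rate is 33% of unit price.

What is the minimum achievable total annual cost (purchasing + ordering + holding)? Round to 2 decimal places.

$9,403,047.04

H₁ = 33%×$118 = $38.9400;  H₂ = 33%×$117.65 = $38.8245
EOQ₁ = √(2×79,650×102/38.9400) = 645.97  (< 1,350, feasible at tier 1)
EOQ₂ = √(2×79,650×102/38.8245) = 646.93  (< 1,350 → use Q = 1,350 at tier-2 price)
TC(tier 1 (EOQ₁), Q≈646.0) = $9,423,853.94
TC(tier 2, Q≈1,350.0) = $9,403,047.04
Minimum at tier 2: $9,403,047.04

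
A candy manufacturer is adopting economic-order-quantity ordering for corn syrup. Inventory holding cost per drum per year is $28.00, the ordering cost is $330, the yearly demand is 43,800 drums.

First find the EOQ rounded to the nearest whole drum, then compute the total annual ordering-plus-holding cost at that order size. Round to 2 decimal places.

$28,450.38

Optimal lot size Q* = (2 × 43,800 × $330 / $28)^½ ≈ 1,016.08 → Q = 1,016 drums
Orders/yr = 43,800/1,016 = 43.110; ordering cost = 43.110 × $330 = $14,226.38
Average inventory = 1,016/2 = 508; holding cost = 508 × $28 = $14,224.00
Total = $14,226.38 + $14,224.00 = $28,450.38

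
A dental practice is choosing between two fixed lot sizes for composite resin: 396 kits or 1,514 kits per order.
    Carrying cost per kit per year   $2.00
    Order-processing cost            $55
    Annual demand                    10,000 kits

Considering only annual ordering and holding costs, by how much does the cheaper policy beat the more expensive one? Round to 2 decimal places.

For each Q, cost = (D/Q)·S + (Q/2)·H.
TC(396) = (10,000/396)×55 + (396/2)×2 = $1,784.89
TC(1,514) = (10,000/1,514)×55 + (1,514/2)×2 = $1,877.28
|ΔTC| = |$1,784.89 − $1,877.28| = $92.39

$92.39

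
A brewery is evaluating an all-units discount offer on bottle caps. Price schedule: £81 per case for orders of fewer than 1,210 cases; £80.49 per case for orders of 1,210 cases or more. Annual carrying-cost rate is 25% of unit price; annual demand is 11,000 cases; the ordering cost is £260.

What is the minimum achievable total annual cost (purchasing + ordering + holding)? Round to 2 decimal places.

H₁ = 25%×£81 = £20.2500;  H₂ = 25%×£80.49 = £20.1225
EOQ₁ = √(2×11,000×260/20.2500) = 531.48  (< 1,210, feasible at tier 1)
EOQ₂ = √(2×11,000×260/20.1225) = 533.16  (< 1,210 → use Q = 1,210 at tier-2 price)
TC(tier 1 (EOQ₁), Q≈531.5) = £901,762.43
TC(tier 2, Q≈1,210.0) = £899,927.75
Minimum at tier 2: £899,927.75

£899,927.75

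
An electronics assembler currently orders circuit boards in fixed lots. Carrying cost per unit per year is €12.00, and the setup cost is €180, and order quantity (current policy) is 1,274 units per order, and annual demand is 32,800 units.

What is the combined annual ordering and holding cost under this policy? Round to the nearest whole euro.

Ordering: D/Q × S = 32,800/1,274 × €180 = €4,634.22
Holding:  Q/2 × H = 1,274/2 × €12 = €7,644.00
Total = €4,634.22 + €7,644.00 = €12,278.22

€12,278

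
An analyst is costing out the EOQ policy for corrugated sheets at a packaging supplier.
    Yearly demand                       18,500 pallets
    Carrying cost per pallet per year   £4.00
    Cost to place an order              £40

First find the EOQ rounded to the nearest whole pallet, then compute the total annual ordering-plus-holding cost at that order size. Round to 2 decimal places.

£2,433.11

EOQ = √(2DS/H) = √(2 × 18,500 × 40 / 4)
    = √(370,000.00) ≈ 608.28 → Q = 608 pallets
Orders/yr = 18,500/608 = 30.428; ordering cost = 30.428 × £40 = £1,217.11
Average inventory = 608/2 = 304; holding cost = 304 × £4 = £1,216.00
Total = £1,217.11 + £1,216.00 = £2,433.11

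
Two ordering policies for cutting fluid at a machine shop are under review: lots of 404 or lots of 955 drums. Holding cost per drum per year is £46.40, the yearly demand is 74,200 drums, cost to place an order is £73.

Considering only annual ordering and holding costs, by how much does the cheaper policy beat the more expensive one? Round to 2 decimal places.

£5,047.61

For each Q, cost = (D/Q)·S + (Q/2)·H.
TC(404) = (74,200/404)×73 + (404/2)×46.4 = £22,780.23
TC(955) = (74,200/955)×73 + (955/2)×46.4 = £27,827.83
|ΔTC| = |£22,780.23 − £27,827.83| = £5,047.61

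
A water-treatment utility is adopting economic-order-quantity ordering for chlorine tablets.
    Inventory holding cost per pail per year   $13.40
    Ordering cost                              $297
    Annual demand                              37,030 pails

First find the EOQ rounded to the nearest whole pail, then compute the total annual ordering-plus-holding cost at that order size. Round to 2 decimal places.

$17,168.11

Optimal lot size Q* = (2 × 37,030 × $297 / $13.4)^½ ≈ 1,281.20 → Q = 1,281 pails
Ordering: D/Q × S = 37,030/1,281 × $297 = $8,585.41
Holding:  Q/2 × H = 1,281/2 × $13.4 = $8,582.70
Total = $8,585.41 + $8,582.70 = $17,168.11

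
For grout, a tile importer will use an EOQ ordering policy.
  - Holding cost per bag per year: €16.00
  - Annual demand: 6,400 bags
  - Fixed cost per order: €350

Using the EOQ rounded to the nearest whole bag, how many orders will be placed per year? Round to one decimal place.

12.1 orders per year

EOQ = √(2DS/H) = √(2 × 6,400 × 350 / 16)
    = √(280,000.00) ≈ 529.15 → Q = 529
N = D/Q = 6,400/529 ≈ 12.098 orders/yr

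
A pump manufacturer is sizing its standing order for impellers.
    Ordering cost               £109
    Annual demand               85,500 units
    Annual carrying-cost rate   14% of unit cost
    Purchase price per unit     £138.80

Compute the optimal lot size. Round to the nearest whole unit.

Holding cost per unit per year: H = 14% × £138.8 = £19.4320
Optimal lot size Q* = (2 × 85,500 × £109 / £19.432)^½ ≈ 979.38

979 units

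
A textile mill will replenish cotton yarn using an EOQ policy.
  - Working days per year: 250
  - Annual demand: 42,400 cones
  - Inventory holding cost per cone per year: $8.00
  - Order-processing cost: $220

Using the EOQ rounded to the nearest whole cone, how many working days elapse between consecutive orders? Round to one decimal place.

9.0 days

EOQ = √(2DS/H) = √(2 × 42,400 × 220 / 8)
    = √(2,332,000.00) ≈ 1,527.09 → Q = 1,527 cones
Days between orders = 250 / (D/Q) = 250 / 27.767 ≈ 9.004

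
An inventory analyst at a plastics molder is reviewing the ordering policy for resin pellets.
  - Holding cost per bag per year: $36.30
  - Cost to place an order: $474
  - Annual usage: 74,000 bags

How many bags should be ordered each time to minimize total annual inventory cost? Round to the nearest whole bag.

1,390 bags

EOQ = √(2DS/H) = √(2 × 74,000 × 474 / 36.3)
    = √(1,932,561.98) ≈ 1,390.17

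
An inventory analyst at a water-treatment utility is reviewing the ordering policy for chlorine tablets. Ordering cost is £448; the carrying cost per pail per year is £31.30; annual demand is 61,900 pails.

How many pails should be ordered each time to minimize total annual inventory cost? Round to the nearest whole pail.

Q* = √(2·D·S / H) = √(2·61,900·448 / 31.3) = √1,771,961.7 ≈ 1,331.15

1,331 pails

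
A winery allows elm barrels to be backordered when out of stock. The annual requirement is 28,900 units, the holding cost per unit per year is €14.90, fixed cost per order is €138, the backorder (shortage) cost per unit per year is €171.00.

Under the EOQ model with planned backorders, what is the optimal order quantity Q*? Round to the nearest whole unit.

Q* = √(2DS/H) · √((H + b)/b)
   = √(2 × 28,900 × 138 / 14.9) · √((14.9 + 171) / 171)
   = 731.662 × 1.0427 ≈ 762.87

763 units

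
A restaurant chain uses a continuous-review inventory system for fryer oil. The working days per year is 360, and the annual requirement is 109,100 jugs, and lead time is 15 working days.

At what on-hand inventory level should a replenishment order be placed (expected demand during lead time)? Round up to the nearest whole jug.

Daily demand d = 109,100 / 360 = 303.056 jugs/day
Demand during lead time = 303.056 × 15 = 4,545.83
Reorder point = 4,545.83 → round up

4,546 jugs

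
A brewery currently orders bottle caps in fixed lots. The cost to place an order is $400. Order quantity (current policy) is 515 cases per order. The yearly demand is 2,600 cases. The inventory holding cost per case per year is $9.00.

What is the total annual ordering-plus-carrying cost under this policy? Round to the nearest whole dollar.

$4,337

Orders/yr = 2,600/515 = 5.049; ordering cost = 5.049 × $400 = $2,019.42
Average inventory = 515/2 = 257.5; holding cost = 257.5 × $9 = $2,317.50
Total = $2,019.42 + $2,317.50 = $4,336.92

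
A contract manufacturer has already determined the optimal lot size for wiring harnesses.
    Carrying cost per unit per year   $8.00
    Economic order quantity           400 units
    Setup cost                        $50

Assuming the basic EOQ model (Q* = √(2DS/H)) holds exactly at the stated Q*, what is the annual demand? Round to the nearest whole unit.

From Q* = √(2DS/H) ⇒ Q*² = 2DS/H.
D = Q²H / (2S) = 400² × 8 / (2 × 50) = 12,800.00

12,800 units per year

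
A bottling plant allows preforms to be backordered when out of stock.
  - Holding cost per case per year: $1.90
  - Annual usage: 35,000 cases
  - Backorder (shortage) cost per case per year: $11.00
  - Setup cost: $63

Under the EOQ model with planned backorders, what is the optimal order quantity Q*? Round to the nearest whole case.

Basic EOQ = √(2·35,000·63/1.9) = 1,523.500
Backorder adjustment √((H+b)/b) = √((1.9+11)/11) = 1.0829
Q* = 1,523.500 × 1.0829 ≈ 1,649.84

1,650 cases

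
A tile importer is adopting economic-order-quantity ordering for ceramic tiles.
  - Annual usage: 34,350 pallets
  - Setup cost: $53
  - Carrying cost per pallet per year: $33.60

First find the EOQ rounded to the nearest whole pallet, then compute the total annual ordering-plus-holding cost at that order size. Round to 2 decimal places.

$11,060.79

Q* = √(2·D·S / H) = √(2·34,350·53 / 33.6) = √108,366.1 ≈ 329.19 → Q = 329 pallets
Ordering: D/Q × S = 34,350/329 × $53 = $5,533.59
Holding:  Q/2 × H = 329/2 × $33.6 = $5,527.20
Total = $5,533.59 + $5,527.20 = $11,060.79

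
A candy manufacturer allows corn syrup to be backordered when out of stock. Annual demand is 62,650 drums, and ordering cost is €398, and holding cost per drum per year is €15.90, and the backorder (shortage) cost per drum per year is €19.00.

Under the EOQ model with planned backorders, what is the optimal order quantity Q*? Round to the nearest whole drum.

Q* = √(2DS/H) · √((H + b)/b)
   = √(2 × 62,650 × 398 / 15.9) · √((15.9 + 19) / 19)
   = 1,771.000 × 1.3553 ≈ 2,400.24

2,400 drums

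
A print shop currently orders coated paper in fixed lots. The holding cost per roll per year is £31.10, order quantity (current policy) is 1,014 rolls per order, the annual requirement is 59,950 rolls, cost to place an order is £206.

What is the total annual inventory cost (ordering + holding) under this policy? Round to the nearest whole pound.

Orders/yr = 59,950/1,014 = 59.122; ordering cost = 59.122 × £206 = £12,179.19
Average inventory = 1,014/2 = 507; holding cost = 507 × £31.1 = £15,767.70
Total = £12,179.19 + £15,767.70 = £27,946.89

£27,947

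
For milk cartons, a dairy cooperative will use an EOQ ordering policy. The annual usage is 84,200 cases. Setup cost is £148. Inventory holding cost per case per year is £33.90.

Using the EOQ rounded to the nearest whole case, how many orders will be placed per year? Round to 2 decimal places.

EOQ = √(2DS/H) = √(2 × 84,200 × 148 / 33.9)
    = √(735,197.64) ≈ 857.44 → Q = 857
Orders per year = D/Q = 84,200 / 857 = 98.250

98.25 orders per year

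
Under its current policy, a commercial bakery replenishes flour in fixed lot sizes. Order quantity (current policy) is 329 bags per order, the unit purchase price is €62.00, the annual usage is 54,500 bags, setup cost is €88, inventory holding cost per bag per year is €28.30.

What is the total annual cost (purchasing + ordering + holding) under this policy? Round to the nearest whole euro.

Orders/yr = 54,500/329 = 165.653; ordering cost = 165.653 × €88 = €14,577.51
Average inventory = 329/2 = 164.5; holding cost = 164.5 × €28.3 = €4,655.35
Purchase cost = D·C = 54,500 × 62 = €3,379,000.00
Total = €14,577.51 + €4,655.35 + €3,379,000.00 = €3,398,232.86

€3,398,233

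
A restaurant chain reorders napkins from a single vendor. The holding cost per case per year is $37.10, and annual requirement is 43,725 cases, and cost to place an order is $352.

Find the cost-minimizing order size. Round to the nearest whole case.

Q* = √(2·D·S / H) = √(2·43,725·352 / 37.1) = √829,714.3 ≈ 910.89

911 cases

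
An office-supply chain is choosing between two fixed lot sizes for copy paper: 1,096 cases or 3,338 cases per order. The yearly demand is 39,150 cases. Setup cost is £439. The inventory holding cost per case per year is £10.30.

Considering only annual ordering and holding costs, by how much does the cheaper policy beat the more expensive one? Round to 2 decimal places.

£1,013.71

For each Q, cost = (D/Q)·S + (Q/2)·H.
TC(1,096) = (39,150/1,096)×439 + (1,096/2)×10.3 = £21,325.83
TC(3,338) = (39,150/3,338)×439 + (3,338/2)×10.3 = £22,339.55
Cheaper: Q = 1,096.  Difference = £1,013.71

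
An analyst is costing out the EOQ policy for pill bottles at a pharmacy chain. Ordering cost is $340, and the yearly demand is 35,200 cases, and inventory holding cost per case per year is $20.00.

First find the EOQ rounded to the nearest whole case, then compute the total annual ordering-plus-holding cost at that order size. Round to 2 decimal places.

Optimal lot size Q* = (2 × 35,200 × $340 / $20)^½ ≈ 1,093.98 → Q = 1,094 cases
Ordering: D/Q × S = 35,200/1,094 × $340 = $10,939.67
Holding:  Q/2 × H = 1,094/2 × $20 = $10,940.00
Total = $10,939.67 + $10,940.00 = $21,879.67

$21,879.67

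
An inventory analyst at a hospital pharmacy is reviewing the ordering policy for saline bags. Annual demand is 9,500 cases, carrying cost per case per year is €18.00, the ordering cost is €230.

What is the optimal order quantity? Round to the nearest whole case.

493 cases

Q* = √(2·D·S / H) = √(2·9,500·230 / 18) = √242,777.8 ≈ 492.72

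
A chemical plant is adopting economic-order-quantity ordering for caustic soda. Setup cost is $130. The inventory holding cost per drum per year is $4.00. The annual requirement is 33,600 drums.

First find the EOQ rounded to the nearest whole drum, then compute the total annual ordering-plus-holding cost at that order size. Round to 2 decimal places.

$5,911.35

Optimal lot size Q* = (2 × 33,600 × $130 / $4)^½ ≈ 1,477.84 → Q = 1,478 drums
Orders/yr = 33,600/1,478 = 22.733; ordering cost = 22.733 × $130 = $2,955.35
Average inventory = 1,478/2 = 739; holding cost = 739 × $4 = $2,956.00
Total = $2,955.35 + $2,956.00 = $5,911.35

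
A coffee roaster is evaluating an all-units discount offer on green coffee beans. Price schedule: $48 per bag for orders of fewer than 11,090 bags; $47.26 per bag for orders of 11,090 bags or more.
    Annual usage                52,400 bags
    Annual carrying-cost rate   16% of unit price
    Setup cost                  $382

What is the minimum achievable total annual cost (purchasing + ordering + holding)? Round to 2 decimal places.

$2,520,158.01

H₁ = 16%×$48 = $7.6800;  H₂ = 16%×$47.26 = $7.5616
EOQ₁ = √(2×52,400×382/7.6800) = 2,283.14  (< 11,090, feasible at tier 1)
EOQ₂ = √(2×52,400×382/7.5616) = 2,300.94  (< 11,090 → use Q = 11,090 at tier-2 price)
TC(tier 1 (EOQ₁), Q≈2,283.1) = $2,532,734.48
TC(tier 2, Q≈11,090.0) = $2,520,158.01
Minimum at tier 2: $2,520,158.01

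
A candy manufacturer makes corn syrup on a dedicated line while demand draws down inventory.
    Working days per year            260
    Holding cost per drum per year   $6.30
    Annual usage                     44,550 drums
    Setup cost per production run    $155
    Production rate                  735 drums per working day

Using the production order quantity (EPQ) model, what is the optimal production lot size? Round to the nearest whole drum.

Daily demand d = 44,550/260 = 171.346; p = 735; 1 − d/p = 0.76688
EPQ = √(2DS / (H(1 − d/p)))
    = √(2 × 44,550 × 155 / (6.3 × 0.76688)) ≈ 1,690.72

1,691 drums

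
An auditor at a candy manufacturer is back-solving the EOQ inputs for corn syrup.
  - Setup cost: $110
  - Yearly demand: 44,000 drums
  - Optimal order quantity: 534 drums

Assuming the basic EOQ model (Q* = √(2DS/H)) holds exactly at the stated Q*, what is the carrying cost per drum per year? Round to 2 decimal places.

$33.95

From Q* = √(2DS/H) ⇒ Q*² = 2DS/H.
H = 2DS / Q² = 2 × 44,000 × 110 / 534² = 33.9463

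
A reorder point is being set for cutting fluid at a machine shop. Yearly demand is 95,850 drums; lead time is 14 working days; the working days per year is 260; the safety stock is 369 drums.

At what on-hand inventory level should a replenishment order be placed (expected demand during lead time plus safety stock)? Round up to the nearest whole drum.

5,531 drums

Daily demand d = 95,850 / 260 = 368.654 drums/day
Demand during lead time = 368.654 × 14 = 5,161.15
Reorder point = 5,161.15 + 369 = 5,530.15 → round up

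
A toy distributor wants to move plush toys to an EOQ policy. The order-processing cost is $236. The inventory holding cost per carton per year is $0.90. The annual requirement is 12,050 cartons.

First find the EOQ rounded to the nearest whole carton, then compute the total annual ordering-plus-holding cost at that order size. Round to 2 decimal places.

$2,262.49

2DS/H = 2·12,050·236/0.9 = 6,319,555.56
EOQ = √6,319,555.56 ≈ 2,513.87 → Q = 2,514 cartons
Orders/yr = 12,050/2,514 = 4.793; ordering cost = 4.793 × $236 = $1,131.19
Average inventory = 2,514/2 = 1257; holding cost = 1257 × $0.9 = $1,131.30
Total = $1,131.19 + $1,131.30 = $2,262.49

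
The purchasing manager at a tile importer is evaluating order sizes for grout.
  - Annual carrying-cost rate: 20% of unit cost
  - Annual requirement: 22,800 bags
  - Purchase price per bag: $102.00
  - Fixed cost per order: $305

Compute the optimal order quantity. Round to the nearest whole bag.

826 bags

Carrying cost H = $102 × 20% = $20.4000/bag/yr
Q* = √(2·D·S / H) = √(2·22,800·305 / 20.4) = √681,764.7 ≈ 825.69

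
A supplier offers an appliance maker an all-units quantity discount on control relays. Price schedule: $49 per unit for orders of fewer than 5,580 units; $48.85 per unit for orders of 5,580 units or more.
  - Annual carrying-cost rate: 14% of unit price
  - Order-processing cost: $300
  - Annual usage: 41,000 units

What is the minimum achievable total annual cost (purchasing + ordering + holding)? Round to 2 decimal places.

$2,021,990.61

H₁ = 14%×$49 = $6.8600;  H₂ = 14%×$48.85 = $6.8390
EOQ₁ = √(2×41,000×300/6.8600) = 1,893.68  (< 5,580, feasible at tier 1)
EOQ₂ = √(2×41,000×300/6.8390) = 1,896.58  (< 5,580 → use Q = 5,580 at tier-2 price)
TC(tier 1 (EOQ₁), Q≈1,893.7) = $2,021,990.61
TC(tier 2, Q≈5,580.0) = $2,024,135.11
Minimum at tier 1 (EOQ₁): $2,021,990.61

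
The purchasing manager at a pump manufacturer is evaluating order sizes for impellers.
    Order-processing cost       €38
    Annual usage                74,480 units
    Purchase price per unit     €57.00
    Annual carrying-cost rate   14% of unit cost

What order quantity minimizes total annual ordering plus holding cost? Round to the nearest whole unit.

Carrying cost H = €57 × 14% = €7.9800/unit/yr
Q* = √(2·D·S / H) = √(2·74,480·38 / 7.98) = √709,333.3 ≈ 842.22

842 units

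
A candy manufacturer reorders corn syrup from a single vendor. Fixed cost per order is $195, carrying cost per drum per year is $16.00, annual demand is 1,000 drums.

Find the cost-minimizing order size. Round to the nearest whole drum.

Q* = √(2·D·S / H) = √(2·1,000·195 / 16) = √24,375.0 ≈ 156.12

156 drums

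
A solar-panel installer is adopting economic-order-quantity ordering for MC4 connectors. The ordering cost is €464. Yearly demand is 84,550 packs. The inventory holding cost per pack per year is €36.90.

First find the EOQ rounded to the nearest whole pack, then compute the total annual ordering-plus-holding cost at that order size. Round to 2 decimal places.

2DS/H = 2·84,550·464/36.9 = 2,126,352.30
EOQ = √2,126,352.30 ≈ 1,458.20 → Q = 1,458 packs
Ordering: D/Q × S = 84,550/1,458 × €464 = €26,907.54
Holding:  Q/2 × H = 1,458/2 × €36.9 = €26,900.10
Total = €26,907.54 + €26,900.10 = €53,807.64

€53,807.64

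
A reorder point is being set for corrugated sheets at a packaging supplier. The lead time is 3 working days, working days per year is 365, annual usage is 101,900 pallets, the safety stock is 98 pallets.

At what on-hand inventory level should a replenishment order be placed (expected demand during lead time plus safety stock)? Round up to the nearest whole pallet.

936 pallets

Daily demand d = 101,900 / 365 = 279.178 pallets/day
Demand during lead time = 279.178 × 3 = 837.53
Reorder point = 837.53 + 98 = 935.53 → round up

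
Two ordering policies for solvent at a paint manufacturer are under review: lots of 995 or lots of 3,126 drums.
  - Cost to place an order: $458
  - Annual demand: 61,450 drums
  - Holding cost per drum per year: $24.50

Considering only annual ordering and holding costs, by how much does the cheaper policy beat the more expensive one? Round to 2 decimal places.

$6,822.45

Annual cost at Q: ordering D·S/Q plus holding Q·H/2.
TC(995) = (61,450/995)×458 + (995/2)×24.5 = $40,474.28
TC(3,126) = (61,450/3,126)×458 + (3,126/2)×24.5 = $47,296.73
Cheaper: Q = 995.  Difference = $6,822.45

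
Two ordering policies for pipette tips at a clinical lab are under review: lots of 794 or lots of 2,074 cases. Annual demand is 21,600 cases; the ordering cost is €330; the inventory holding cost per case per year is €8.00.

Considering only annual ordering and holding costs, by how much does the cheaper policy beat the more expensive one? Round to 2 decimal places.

€420.49

Annual cost at Q: ordering D·S/Q plus holding Q·H/2.
TC(794) = (21,600/794)×330 + (794/2)×8 = €12,153.33
TC(2,074) = (21,600/2,074)×330 + (2,074/2)×8 = €11,732.84
Cheaper: Q = 2,074.  Difference = €420.49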